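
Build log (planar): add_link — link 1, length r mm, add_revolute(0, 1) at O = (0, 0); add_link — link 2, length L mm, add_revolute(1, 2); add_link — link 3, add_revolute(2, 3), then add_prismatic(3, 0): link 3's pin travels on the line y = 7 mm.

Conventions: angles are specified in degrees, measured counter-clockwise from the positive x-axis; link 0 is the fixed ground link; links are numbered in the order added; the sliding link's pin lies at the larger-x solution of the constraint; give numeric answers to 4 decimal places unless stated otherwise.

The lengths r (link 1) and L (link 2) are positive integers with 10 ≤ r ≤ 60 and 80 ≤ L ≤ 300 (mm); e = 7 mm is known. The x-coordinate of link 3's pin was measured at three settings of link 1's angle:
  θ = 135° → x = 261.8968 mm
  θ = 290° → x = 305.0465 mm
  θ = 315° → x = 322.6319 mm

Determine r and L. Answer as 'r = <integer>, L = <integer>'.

constraint per measurement: (x − r cos θ)² + (r sin θ − e)² = L²
subtracting the θ₁ and θ₂ equations cancels the r² and L² terms:
r = (x₁² − x₂²) / (2[(x₁cos θ₁ + e sin θ₁) − (x₂cos θ₂ + e sin θ₂)]) = 44.0000 → r = 44
L² = (x₁ − r cos θ₁)² + (r sin θ₁ − e)² = 86435.9884 → L = 294.0000 → L = 294
check at θ₃=315°: x = 322.6319 (printed 322.6319) ✓

r = 44, L = 294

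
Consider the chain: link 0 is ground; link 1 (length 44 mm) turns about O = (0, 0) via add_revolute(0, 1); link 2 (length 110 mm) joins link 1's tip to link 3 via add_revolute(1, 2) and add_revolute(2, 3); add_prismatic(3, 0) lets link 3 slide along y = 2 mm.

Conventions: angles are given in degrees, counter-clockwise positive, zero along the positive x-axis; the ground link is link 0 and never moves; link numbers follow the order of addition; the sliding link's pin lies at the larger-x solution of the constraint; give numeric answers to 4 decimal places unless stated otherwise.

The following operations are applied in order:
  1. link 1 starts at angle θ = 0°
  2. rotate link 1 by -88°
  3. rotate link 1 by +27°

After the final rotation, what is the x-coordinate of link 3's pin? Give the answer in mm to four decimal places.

geometry: r = 44 mm, L = 110 mm, e = 2 mm; θ starts at 0°
rotate link 1 by -88°: θ ← 0° -88° = -88°
rotate link 1 by +27°: θ ← -88° +27° = -61°
crank pin P = (r cos θ, r sin θ) = (21.331623, -38.483267)
h = r sin θ − e = -38.483267 − 2 = -40.483267
x = r cos θ + √(L² − h²) = 21.331623 + 102.279544 = 123.611167

123.6112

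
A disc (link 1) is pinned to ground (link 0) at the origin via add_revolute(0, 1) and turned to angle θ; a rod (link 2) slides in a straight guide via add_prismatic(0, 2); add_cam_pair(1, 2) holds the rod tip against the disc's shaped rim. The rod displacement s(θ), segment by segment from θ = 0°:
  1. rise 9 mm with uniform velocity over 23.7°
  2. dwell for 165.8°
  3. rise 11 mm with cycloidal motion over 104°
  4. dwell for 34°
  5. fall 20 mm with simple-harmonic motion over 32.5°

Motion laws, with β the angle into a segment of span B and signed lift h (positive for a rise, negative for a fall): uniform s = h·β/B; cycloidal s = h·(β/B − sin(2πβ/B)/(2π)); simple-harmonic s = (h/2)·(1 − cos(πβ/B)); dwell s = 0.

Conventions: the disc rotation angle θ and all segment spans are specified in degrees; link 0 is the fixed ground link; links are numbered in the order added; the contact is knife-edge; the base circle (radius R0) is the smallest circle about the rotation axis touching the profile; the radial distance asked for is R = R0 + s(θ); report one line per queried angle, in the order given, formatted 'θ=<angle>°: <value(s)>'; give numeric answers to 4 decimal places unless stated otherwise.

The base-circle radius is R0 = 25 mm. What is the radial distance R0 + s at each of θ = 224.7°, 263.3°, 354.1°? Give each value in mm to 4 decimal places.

segment 1 (0° to 23.7°, uniform, h = 9) is passed completely: s = 0.0000 + (9) = 9.0000
segment 2 (23.7° to 189.5°, dwell): s unchanged at 9.0000
θ = 224.7° falls in segment 3 (189.5° to 293.5°, cycloidal, h = 11): β = 224.7 − 189.5 = 35.2°, B = 104°; Δs = 11·(0.3385 − sin(2π·0.3385)/(2π)) = 2.2359; s = 9.0000 + 2.2359 = 11.2359
θ = 263.3° falls in segment 3 (189.5° to 293.5°, cycloidal, h = 11): β = 263.3 − 189.5 = 73.8°, B = 104°; Δs = 11·(0.7096 − sin(2π·0.7096)/(2π)) = 9.5004; s = 9.0000 + 9.5004 = 18.5004
segment 3 (189.5° to 293.5°, cycloidal, h = 11) is passed completely: s = 9.0000 + (11) = 20.0000
segment 4 (293.5° to 327.5°, dwell): s unchanged at 20.0000
θ = 354.1° falls in segment 5 (327.5° to 360°, simple-harmonic, h = -20): β = 354.1 − 327.5 = 26.6°, B = 32.5°; Δs = -20/2·(1 − cos(π·0.8185)) = -18.4173; s = 20.0000 − 18.4173 = 1.5827
θ=224.7°: R = R0 + s = 25 + 11.2359 = 36.2359
θ=263.3°: R = R0 + s = 25 + 18.5004 = 43.5004
θ=354.1°: R = R0 + s = 25 + 1.5827 = 26.5827

θ=224.7°: 36.2359
θ=263.3°: 43.5004
θ=354.1°: 26.5827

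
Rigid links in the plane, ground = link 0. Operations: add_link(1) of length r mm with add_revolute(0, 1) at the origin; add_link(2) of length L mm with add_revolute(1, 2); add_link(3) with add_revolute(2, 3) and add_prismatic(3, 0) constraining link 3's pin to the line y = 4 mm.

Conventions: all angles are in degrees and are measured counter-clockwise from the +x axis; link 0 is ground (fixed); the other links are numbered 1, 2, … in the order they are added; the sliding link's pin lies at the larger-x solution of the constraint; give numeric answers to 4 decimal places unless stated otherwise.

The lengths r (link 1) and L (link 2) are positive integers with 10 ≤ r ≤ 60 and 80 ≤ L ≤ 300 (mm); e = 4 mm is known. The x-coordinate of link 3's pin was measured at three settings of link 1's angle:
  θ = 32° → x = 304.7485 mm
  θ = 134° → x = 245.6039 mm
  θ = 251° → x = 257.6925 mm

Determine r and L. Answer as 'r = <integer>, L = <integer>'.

constraint per measurement: (x − r cos θ)² + (r sin θ − e)² = L²
subtracting the θ₁ and θ₂ equations cancels the r² and L² terms:
r = (x₁² − x₂²) / (2[(x₁cos θ₁ + e sin θ₁) − (x₂cos θ₂ + e sin θ₂)]) = 38.0000 → r = 38
L² = (x₁ − r cos θ₁)² + (r sin θ₁ − e)² = 74529.0075 → L = 273.0000 → L = 273
check at θ₃=251°: x = 257.6925 (printed 257.6925) ✓

r = 38, L = 273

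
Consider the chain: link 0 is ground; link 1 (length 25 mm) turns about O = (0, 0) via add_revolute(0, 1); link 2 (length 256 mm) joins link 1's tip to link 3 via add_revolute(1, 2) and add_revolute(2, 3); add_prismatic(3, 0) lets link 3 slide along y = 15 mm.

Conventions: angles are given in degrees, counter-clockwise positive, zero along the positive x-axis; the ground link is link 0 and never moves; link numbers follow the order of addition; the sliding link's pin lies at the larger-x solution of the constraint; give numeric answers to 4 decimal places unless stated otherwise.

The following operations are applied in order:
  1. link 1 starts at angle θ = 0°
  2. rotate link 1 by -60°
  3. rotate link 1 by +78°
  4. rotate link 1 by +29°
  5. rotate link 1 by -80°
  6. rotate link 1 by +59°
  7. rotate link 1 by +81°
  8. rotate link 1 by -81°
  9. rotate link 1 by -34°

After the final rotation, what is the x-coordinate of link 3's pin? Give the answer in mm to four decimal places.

geometry: r = 25 mm, L = 256 mm, e = 15 mm; θ starts at 0°
rotate link 1 by -60°: θ ← 0° -60° = -60°
rotate link 1 by +78°: θ ← -60° +78° = 18°
rotate link 1 by +29°: θ ← 18° +29° = 47°
rotate link 1 by -80°: θ ← 47° -80° = -33°
rotate link 1 by +59°: θ ← -33° +59° = 26°
rotate link 1 by +81°: θ ← 26° +81° = 107°
rotate link 1 by -81°: θ ← 107° -81° = 26°
rotate link 1 by -34°: θ ← 26° -34° = -8°
crank pin P = (r cos θ, r sin θ) = (24.756702, -3.479328)
h = r sin θ − e = -3.479328 − 15 = -18.479328
x = r cos θ + √(L² − h²) = 24.756702 + 255.332165 = 280.088867

280.0889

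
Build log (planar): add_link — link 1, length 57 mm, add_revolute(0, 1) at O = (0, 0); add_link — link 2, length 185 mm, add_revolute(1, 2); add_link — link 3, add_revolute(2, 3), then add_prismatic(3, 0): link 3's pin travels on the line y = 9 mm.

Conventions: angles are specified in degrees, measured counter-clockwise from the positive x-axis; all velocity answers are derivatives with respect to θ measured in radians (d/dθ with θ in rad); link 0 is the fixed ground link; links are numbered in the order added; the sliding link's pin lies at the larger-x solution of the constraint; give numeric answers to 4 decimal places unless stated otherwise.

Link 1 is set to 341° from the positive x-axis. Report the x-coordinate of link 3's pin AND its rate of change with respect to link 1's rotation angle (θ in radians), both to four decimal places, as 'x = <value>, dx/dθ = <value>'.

geometry: r = 57 mm, L = 185 mm, e = 9 mm
crank pin P = (r cos θ, r sin θ) = (53.894559, -18.557385)
h = r sin θ − e = -18.557385 − 9 = -27.557385
x = r cos θ + √(L² − h²) = 53.894559 + 182.936029 = 236.830587
dx/dθ = −r sin θ − h·r cos θ/√(L² − h²) (θ in radians; h = -27.557385) = 26.676032

x = 236.8306, dx/dθ = 26.6760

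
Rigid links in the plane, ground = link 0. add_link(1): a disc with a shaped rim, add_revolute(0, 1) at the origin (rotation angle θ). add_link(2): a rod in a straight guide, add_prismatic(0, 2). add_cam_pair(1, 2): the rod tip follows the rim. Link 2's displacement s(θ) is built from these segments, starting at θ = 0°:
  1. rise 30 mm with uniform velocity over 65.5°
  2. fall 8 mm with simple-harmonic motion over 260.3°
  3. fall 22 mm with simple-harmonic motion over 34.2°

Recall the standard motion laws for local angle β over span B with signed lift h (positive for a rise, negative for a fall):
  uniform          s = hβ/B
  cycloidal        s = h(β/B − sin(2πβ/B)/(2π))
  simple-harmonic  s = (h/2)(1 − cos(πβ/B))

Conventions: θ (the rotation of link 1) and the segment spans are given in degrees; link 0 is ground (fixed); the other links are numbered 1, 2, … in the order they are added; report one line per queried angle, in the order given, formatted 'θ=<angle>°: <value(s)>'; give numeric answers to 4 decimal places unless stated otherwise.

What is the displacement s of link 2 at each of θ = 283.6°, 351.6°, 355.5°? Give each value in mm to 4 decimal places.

segment 1 (0° to 65.5°, uniform, h = 30) is passed completely: s = 0.0000 + (30) = 30.0000
θ = 283.6° falls in segment 2 (65.5° to 325.8°, simple-harmonic, h = -8): β = 283.6 − 65.5 = 218.1°, B = 260.3°; Δs = -8/2·(1 − cos(π·0.8379)) = -7.4923; s = 30.0000 − 7.4923 = 22.5077
segment 2 (65.5° to 325.8°, simple-harmonic, h = -8) is passed completely: s = 30.0000 + (-8) = 22.0000
θ = 351.6° falls in segment 3 (325.8° to 360°, simple-harmonic, h = -22): β = 351.6 − 325.8 = 25.8°, B = 34.2°; Δs = -22/2·(1 − cos(π·0.7544)) = -18.8846; s = 22.0000 − 18.8846 = 3.1154
θ = 355.5° falls in segment 3 (325.8° to 360°, simple-harmonic, h = -22): β = 355.5 − 325.8 = 29.7°, B = 34.2°; Δs = -22/2·(1 − cos(π·0.8684)) = -21.0735; s = 22.0000 − 21.0735 = 0.9265

θ=283.6°: 22.5077
θ=351.6°: 3.1154
θ=355.5°: 0.9265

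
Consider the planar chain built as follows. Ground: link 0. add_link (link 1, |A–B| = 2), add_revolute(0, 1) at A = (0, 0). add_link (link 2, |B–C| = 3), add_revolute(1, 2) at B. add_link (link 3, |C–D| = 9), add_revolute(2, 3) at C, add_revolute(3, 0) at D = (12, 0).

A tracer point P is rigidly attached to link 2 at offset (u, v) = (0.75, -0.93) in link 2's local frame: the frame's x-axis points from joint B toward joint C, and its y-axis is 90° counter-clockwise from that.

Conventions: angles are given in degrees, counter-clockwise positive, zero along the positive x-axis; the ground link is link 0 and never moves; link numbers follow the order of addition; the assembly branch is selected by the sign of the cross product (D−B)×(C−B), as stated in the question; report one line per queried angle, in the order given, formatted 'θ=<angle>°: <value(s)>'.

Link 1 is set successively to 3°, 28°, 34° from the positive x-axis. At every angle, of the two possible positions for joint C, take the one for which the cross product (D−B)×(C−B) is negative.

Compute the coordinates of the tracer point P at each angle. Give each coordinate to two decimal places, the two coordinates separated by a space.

A=(0,0), D=(12.00,0)
θ=3°: B = A + 2.00·(cos3°, sin3°) = (1.9973, 0.1047)
θ=3°: |BD| = 10.0033
θ=3°: circle(B,3.00) ∩ circle(D,9.00): a=1.4028, h=2.6518
θ=3°:   candidates: C₊=(3.4278,2.7417) cross=26.527; C₋=(3.3723,-2.5617) cross=-26.527
θ=3°:   branch - wants cross < 0 → take C=(3.3723,-2.5617) (cross=-26.527)
θ=3°: ex = (C−B)/|BC| = (0.4583,-0.8888); ey = (0.8888,0.4583)
θ=3°: P = B + 0.75·ex + -0.93·ey = (1.5144,-0.9882)
θ=28°: B = A + 2.00·(cos28°, sin28°) = (1.7659, 0.9389)
θ=28°: |BD| = 10.2771
θ=28°: circle(B,3.00) ∩ circle(D,9.00): a=1.6356, h=2.5149
θ=28°:   candidates: C₊=(3.6244,3.2939) cross=25.846; C₋=(3.1649,-1.7149) cross=-25.846
θ=28°:   branch - wants cross < 0 → take C=(3.1649,-1.7149) (cross=-25.846)
θ=28°: ex = (C−B)/|BC| = (0.4663,-0.8846); ey = (0.8846,0.4663)
θ=28°: P = B + 0.75·ex + -0.93·ey = (1.2930,-0.1582)
θ=34°: B = A + 2.00·(cos34°, sin34°) = (1.6581, 1.1184)
θ=34°: |BD| = 10.4022
θ=34°: circle(B,3.00) ∩ circle(D,9.00): a=1.7403, h=2.4436
θ=34°:   candidates: C₊=(3.6510,3.3607) cross=25.419; C₋=(3.1256,-1.4982) cross=-25.419
θ=34°:   branch - wants cross < 0 → take C=(3.1256,-1.4982) (cross=-25.419)
θ=34°: ex = (C−B)/|BC| = (0.4892,-0.8722); ey = (0.8722,0.4892)
θ=34°: P = B + 0.75·ex + -0.93·ey = (1.2138,0.0093)

θ=3°: 1.51 -0.99
θ=28°: 1.29 -0.16
θ=34°: 1.21 0.01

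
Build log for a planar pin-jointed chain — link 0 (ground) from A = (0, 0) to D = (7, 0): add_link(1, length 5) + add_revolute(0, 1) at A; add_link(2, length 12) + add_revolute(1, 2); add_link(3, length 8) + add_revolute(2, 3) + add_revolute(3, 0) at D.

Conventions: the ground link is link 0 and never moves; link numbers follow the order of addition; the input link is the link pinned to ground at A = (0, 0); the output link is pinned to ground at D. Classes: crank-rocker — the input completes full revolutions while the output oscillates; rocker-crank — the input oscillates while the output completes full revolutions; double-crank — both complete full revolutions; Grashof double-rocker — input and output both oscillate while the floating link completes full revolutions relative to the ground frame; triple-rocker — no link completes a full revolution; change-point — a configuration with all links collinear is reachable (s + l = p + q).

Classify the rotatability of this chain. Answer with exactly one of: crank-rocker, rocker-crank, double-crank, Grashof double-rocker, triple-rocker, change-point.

lengths: ground=7, input=5, coupler=12, output=8
sorted: s=5 (shortest), l=12 (longest), p+q=15
s + l = 17 vs p + q = 15
s + l > p + q → non-Grashof → no link fully rotates → triple-rocker

triple-rocker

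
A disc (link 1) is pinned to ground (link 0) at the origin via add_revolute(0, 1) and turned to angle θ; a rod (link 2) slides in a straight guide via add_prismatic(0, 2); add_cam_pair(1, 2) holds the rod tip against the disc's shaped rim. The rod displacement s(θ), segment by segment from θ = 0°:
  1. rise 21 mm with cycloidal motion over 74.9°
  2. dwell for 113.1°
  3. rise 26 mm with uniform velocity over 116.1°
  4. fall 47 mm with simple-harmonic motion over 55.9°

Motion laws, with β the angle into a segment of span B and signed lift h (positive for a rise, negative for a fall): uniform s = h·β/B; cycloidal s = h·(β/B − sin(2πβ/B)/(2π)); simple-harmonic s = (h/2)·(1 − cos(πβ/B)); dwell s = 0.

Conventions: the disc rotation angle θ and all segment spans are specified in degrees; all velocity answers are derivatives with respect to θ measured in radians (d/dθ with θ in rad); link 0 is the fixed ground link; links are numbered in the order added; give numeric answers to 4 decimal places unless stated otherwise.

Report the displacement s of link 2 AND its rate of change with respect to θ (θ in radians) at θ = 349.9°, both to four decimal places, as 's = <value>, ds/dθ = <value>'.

segment 1 (0° to 74.9°, cycloidal, h = 21) is passed completely: s = 0.0000 + (21) = 21.0000
segment 2 (74.9° to 188°, dwell): s unchanged at 21.0000
segment 3 (188° to 304.1°, uniform, h = 26) is passed completely: s = 21.0000 + (26) = 47.0000
θ = 349.9° falls in segment 4 (304.1° to 360°, simple-harmonic, h = -47): β = 349.9 − 304.1 = 45.8°, B = 55.9°; Δs = -47/2·(1 − cos(π·0.8193)) = -43.3148; s = 47.0000 − 43.3148 = 3.6852
velocity in seg [304.1°–360°] (simple-harmonic), θ in radians: β = 45.8° = 0.7994 rad, B = 55.9° = 0.9756 rad; ds/dθ = (πh/(2B)) sin(πβ/B) = (π·(-47)/(2·0.9756)) sin(π·0.8193) = -40.682818 mm/rad

s = 3.6852, ds/dθ = -40.6828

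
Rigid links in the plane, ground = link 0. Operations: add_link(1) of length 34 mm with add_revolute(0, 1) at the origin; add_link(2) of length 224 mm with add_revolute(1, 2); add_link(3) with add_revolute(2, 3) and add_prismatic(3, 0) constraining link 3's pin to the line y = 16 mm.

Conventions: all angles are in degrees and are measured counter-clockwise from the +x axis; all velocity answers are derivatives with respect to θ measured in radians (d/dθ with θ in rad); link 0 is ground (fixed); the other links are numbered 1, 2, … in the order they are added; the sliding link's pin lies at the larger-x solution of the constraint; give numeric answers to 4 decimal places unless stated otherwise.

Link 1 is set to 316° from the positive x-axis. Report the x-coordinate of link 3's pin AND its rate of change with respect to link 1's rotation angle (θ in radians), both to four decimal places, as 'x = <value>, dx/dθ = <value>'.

geometry: r = 34 mm, L = 224 mm, e = 16 mm
crank pin P = (r cos θ, r sin θ) = (24.457553, -23.618385)
h = r sin θ − e = -23.618385 − 16 = -39.618385
x = r cos θ + √(L² − h²) = 24.457553 + 220.468555 = 244.926108
dx/dθ = −r sin θ − h·r cos θ/√(L² − h²) (θ in radians; h = -39.618385) = 28.013427

x = 244.9261, dx/dθ = 28.0134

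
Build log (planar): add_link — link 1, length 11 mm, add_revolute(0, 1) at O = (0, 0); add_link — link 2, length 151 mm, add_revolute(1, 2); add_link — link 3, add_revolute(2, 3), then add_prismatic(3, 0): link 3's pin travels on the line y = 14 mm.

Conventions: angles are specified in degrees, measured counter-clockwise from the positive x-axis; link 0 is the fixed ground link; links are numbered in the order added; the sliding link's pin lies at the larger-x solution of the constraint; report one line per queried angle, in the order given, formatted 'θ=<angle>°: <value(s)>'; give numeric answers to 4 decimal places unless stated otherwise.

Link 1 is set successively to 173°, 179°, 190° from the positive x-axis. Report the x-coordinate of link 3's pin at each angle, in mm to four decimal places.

geometry: r = 11 mm, L = 151 mm, e = 14 mm
θ=173°: crank pin P = (r cos θ, r sin θ) = (-10.918008, 1.340563)
θ=173°: h = r sin θ − e = 1.340563 − 14 = -12.659437
θ=173°: x = r cos θ + √(L² − h²) = -10.918008 + 150.468398 = 139.550390
θ=179°: crank pin P = (r cos θ, r sin θ) = (-10.998325, 0.191976)
θ=179°: h = r sin θ − e = 0.191976 − 14 = -13.808024
θ=179°: x = r cos θ + √(L² − h²) = -10.998325 + 150.367345 = 139.369020
θ=190°: crank pin P = (r cos θ, r sin θ) = (-10.832885, -1.910130)
θ=190°: h = r sin θ − e = -1.910130 − 14 = -15.910130
θ=190°: x = r cos θ + √(L² − h²) = -10.832885 + 150.159474 = 139.326589

θ=173°: 139.5504
θ=179°: 139.3690
θ=190°: 139.3266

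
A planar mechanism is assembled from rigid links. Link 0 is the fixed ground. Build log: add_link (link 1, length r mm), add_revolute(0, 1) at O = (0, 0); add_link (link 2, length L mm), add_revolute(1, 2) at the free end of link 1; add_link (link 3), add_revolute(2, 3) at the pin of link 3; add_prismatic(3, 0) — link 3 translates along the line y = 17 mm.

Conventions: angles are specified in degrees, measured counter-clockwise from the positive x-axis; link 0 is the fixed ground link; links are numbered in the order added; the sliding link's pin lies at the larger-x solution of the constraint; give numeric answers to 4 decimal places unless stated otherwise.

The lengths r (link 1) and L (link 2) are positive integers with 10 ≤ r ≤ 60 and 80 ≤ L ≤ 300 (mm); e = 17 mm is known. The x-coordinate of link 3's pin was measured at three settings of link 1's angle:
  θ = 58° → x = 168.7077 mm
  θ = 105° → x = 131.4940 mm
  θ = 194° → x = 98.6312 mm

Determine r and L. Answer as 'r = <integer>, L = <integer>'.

constraint per measurement: (x − r cos θ)² + (r sin θ − e)² = L²
subtracting the θ₁ and θ₂ equations cancels the r² and L² terms:
r = (x₁² − x₂²) / (2[(x₁cos θ₁ + e sin θ₁) − (x₂cos θ₂ + e sin θ₂)]) = 46.0000 → r = 46
L² = (x₁ − r cos θ₁)² + (r sin θ₁ − e)² = 21316.0065 → L = 146.0000 → L = 146
check at θ₃=194°: x = 98.6312 (printed 98.6312) ✓

r = 46, L = 146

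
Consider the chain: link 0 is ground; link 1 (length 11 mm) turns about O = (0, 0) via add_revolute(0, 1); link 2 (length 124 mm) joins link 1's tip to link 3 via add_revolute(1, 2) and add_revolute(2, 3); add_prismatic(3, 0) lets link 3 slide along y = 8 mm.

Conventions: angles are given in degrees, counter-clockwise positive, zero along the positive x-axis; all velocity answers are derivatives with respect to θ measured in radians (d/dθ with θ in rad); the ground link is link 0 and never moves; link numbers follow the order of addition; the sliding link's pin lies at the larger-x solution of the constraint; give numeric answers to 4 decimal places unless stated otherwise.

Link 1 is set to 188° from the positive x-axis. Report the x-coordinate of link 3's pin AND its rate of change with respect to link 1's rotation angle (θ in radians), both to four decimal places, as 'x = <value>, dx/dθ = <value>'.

geometry: r = 11 mm, L = 124 mm, e = 8 mm
crank pin P = (r cos θ, r sin θ) = (-10.892949, -1.530904)
h = r sin θ − e = -1.530904 − 8 = -9.530904
x = r cos θ + √(L² − h²) = -10.892949 + 123.633175 = 112.740226
dx/dθ = −r sin θ − h·r cos θ/√(L² − h²) (θ in radians; h = -9.530904) = 0.691165

x = 112.7402, dx/dθ = 0.6912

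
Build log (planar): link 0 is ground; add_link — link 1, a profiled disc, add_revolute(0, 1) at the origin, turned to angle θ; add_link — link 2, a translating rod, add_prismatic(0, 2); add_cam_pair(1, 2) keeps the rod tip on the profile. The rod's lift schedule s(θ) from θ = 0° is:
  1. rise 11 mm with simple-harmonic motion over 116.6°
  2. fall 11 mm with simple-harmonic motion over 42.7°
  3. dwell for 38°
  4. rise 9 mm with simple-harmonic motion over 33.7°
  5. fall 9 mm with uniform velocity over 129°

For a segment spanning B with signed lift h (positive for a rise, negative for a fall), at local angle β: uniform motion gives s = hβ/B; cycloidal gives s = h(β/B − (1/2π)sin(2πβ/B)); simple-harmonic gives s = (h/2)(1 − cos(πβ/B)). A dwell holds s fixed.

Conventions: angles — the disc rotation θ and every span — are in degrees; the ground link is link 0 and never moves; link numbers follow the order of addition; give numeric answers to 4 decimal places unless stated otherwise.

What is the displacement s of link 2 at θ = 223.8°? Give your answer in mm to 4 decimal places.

seg 1 [0°–116.6°] simple-harmonic, h=11: full span → s += 11 → s = 11.0000
seg 2 [116.6°–159.3°] simple-harmonic, h=-11: full span → s += -11 → s = 0.0000
seg 3 [159.3°–197.3°] dwell: s stays 0.0000
seg 4 [197.3°–231°] simple-harmonic, h=9: θ=223.8° here. β=26.5, B=33.7. 9/2·(1 − cos(π·0.7864)) = 8.0238 → s = 8.0238

8.0238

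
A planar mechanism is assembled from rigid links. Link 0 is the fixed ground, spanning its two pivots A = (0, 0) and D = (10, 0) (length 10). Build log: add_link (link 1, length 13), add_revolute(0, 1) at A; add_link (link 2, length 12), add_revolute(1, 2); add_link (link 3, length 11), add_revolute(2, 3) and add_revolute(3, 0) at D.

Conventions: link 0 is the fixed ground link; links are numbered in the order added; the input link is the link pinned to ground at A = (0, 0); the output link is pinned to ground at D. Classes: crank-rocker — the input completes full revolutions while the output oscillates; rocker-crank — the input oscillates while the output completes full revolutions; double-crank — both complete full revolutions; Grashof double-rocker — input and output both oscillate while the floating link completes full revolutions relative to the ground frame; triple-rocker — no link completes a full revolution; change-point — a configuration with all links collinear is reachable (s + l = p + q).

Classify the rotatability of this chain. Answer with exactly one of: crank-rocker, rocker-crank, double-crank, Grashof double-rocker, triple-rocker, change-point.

lengths: ground=10, input=13, coupler=12, output=11
sorted: s=10 (shortest), l=13 (longest), p+q=23
s + l = 23 vs p + q = 23
s + l = p + q → change-point (collinear configuration reachable)

change-point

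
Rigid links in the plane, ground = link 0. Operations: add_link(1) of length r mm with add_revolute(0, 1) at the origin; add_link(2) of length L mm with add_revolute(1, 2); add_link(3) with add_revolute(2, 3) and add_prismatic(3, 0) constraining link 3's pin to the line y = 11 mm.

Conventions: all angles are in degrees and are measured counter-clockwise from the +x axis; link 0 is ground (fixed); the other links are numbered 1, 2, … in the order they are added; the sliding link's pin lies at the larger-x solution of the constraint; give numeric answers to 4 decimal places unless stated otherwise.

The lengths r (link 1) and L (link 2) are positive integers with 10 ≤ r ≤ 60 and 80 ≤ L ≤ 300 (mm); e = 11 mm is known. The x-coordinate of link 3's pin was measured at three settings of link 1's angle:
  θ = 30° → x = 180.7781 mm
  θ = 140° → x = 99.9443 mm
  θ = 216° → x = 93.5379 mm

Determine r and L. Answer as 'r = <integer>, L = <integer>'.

constraint per measurement: (x − r cos θ)² + (r sin θ − e)² = L²
subtracting the θ₁ and θ₂ equations cancels the r² and L² terms:
r = (x₁² − x₂²) / (2[(x₁cos θ₁ + e sin θ₁) − (x₂cos θ₂ + e sin θ₂)]) = 49.0000 → r = 49
L² = (x₁ − r cos θ₁)² + (r sin θ₁ − e)² = 19320.9956 → L = 139.0000 → L = 139
check at θ₃=216°: x = 93.5379 (printed 93.5379) ✓

r = 49, L = 139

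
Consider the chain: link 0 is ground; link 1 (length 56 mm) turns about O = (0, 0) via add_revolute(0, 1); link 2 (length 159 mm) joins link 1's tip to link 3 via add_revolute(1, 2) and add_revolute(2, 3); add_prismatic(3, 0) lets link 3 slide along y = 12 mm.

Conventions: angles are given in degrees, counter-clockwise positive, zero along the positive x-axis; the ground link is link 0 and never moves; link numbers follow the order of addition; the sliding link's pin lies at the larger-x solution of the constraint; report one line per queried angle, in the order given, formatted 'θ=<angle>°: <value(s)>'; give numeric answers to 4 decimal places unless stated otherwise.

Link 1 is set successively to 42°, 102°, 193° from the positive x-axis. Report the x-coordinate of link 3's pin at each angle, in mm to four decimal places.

geometry: r = 56 mm, L = 159 mm, e = 12 mm
θ=42°: crank pin P = (r cos θ, r sin θ) = (41.616110, 37.471314)
θ=42°: h = r sin θ − e = 37.471314 − 12 = 25.471314
θ=42°: x = r cos θ + √(L² − h²) = 41.616110 + 156.946526 = 198.562637
θ=102°: crank pin P = (r cos θ, r sin θ) = (-11.643055, 54.776266)
θ=102°: h = r sin θ − e = 54.776266 − 12 = 42.776266
θ=102°: x = r cos θ + √(L² − h²) = -11.643055 + 153.137817 = 141.494763
θ=193°: crank pin P = (r cos θ, r sin θ) = (-54.564724, -12.597259)
θ=193°: h = r sin θ − e = -12.597259 − 12 = -24.597259
θ=193°: x = r cos θ + √(L² − h²) = -54.564724 + 157.085884 = 102.521160

θ=42°: 198.5626
θ=102°: 141.4948
θ=193°: 102.5212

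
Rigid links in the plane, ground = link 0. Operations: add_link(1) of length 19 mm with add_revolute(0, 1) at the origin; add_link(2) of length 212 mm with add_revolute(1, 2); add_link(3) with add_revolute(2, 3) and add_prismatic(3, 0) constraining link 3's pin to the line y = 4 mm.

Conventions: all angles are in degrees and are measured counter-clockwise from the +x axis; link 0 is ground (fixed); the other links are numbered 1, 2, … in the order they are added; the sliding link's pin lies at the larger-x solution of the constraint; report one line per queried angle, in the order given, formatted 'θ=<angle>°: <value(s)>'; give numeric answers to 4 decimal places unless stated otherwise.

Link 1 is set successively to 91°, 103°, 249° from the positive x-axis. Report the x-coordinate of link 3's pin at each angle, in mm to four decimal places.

geometry: r = 19 mm, L = 212 mm, e = 4 mm
θ=91°: crank pin P = (r cos θ, r sin θ) = (-0.331596, 18.997106)
θ=91°: h = r sin θ − e = 18.997106 − 4 = 14.997106
θ=91°: x = r cos θ + √(L² − h²) = -0.331596 + 211.468879 = 211.137283
θ=103°: crank pin P = (r cos θ, r sin θ) = (-4.274070, 18.513031)
θ=103°: h = r sin θ − e = 18.513031 − 4 = 14.513031
θ=103°: x = r cos θ + √(L² − h²) = -4.274070 + 211.502652 = 207.228582
θ=249°: crank pin P = (r cos θ, r sin θ) = (-6.808991, -17.738028)
θ=249°: h = r sin θ − e = -17.738028 − 4 = -21.738028
θ=249°: x = r cos θ + √(L² − h²) = -6.808991 + 210.882570 = 204.073578

θ=91°: 211.1373
θ=103°: 207.2286
θ=249°: 204.0736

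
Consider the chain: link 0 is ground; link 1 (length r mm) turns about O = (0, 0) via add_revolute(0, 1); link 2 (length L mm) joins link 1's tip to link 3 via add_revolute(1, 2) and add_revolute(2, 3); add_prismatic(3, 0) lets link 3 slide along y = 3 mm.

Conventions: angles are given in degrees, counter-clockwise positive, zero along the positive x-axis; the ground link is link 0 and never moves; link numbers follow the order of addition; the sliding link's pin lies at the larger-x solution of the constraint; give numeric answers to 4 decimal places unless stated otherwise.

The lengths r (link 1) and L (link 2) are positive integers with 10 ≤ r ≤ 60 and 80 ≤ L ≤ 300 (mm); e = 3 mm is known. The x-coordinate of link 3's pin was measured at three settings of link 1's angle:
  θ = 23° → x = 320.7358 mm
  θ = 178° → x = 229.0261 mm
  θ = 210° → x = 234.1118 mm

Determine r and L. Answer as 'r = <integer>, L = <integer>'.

constraint per measurement: (x − r cos θ)² + (r sin θ − e)² = L²
subtracting the θ₁ and θ₂ equations cancels the r² and L² terms:
r = (x₁² − x₂²) / (2[(x₁cos θ₁ + e sin θ₁) − (x₂cos θ₂ + e sin θ₂)]) = 48.0000 → r = 48
L² = (x₁ − r cos θ₁)² + (r sin θ₁ − e)² = 76728.9922 → L = 277.0000 → L = 277
check at θ₃=210°: x = 234.1118 (printed 234.1118) ✓

r = 48, L = 277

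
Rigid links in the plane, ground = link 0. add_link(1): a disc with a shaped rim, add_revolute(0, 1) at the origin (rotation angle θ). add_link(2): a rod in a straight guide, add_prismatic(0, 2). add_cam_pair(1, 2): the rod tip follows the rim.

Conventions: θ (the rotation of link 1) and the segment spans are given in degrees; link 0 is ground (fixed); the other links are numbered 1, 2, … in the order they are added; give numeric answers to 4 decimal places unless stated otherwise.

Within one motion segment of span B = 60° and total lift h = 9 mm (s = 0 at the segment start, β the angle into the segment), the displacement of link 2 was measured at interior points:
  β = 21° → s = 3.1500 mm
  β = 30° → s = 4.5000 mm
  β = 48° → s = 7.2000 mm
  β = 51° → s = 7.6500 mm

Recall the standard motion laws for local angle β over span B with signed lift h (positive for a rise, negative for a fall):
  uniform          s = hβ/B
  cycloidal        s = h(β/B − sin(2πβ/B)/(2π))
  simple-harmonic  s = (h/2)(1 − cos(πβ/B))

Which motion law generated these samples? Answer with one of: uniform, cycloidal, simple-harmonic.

candidates at β/B = r: uniform s = h·r (linear in β); cycloidal s = h·(r − sin(2πr)/(2π)); simple-harmonic s = (h/2)(1 − cos(πr))
β=21°: printed 3.1500 | uniform 3.1500, cycloidal 1.9912, simple-harmonic 2.4570
β=30°: printed 4.5000 | uniform 4.5000, cycloidal 4.5000, simple-harmonic 4.5000
β=48°: printed 7.2000 | uniform 7.2000, cycloidal 8.5623, simple-harmonic 8.1406
β=51°: printed 7.6500 | uniform 7.6500, cycloidal 8.8088, simple-harmonic 8.5095
only one law matches every sample → uniform

uniform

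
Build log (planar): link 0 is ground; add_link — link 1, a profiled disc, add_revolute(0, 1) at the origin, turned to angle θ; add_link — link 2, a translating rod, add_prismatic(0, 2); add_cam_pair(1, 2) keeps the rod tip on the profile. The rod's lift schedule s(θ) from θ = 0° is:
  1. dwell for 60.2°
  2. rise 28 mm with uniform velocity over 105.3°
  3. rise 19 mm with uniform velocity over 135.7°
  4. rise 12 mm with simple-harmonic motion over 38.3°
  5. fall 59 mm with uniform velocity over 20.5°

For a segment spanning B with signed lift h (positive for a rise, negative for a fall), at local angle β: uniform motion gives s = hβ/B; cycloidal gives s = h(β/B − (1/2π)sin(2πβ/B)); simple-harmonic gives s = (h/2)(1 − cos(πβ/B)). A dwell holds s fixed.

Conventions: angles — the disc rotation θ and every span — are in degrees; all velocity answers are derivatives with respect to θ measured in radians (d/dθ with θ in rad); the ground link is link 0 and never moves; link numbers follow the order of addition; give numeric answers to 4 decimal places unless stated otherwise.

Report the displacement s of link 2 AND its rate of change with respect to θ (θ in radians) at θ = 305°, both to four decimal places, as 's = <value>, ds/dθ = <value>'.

seg 1 [0°–60.2°] dwell: s stays 0.0000
seg 2 [60.2°–165.5°] uniform, h=28: full span → s += 28 → s = 28.0000
seg 3 [165.5°–301.2°] uniform, h=19: full span → s += 19 → s = 47.0000
seg 4 [301.2°–339.5°] simple-harmonic, h=12: θ=305° here. β=3.8, B=38.3. 12/2·(1 − cos(π·0.0992)) = 0.2891 → s = 47.2891
velocity in seg [301.2°–339.5°] (simple-harmonic), θ in radians: β = 3.8° = 0.0663 rad, B = 38.3° = 0.6685 rad; ds/dθ = (πh/(2B)) sin(πβ/B) = (π·12/(2·0.6685)) sin(π·0.0992) = 8.647775 mm/rad

s = 47.2891, ds/dθ = 8.6478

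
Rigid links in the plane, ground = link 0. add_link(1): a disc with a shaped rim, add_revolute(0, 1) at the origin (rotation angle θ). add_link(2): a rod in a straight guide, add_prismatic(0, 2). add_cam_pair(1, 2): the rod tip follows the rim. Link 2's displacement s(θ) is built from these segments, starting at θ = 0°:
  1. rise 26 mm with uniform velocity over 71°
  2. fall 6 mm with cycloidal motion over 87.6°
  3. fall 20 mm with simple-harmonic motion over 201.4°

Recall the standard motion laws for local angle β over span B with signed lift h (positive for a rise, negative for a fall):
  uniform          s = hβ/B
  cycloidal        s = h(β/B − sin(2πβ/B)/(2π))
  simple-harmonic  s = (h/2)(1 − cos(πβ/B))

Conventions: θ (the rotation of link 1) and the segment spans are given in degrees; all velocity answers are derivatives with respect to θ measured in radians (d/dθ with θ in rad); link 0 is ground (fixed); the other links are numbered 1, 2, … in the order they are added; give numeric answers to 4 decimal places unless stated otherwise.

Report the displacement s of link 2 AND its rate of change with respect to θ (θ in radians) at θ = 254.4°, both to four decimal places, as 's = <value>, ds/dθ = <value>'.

segment 1 (0° to 71°, uniform, h = 26) is passed completely: s = 0.0000 + (26) = 26.0000
segment 2 (71° to 158.6°, cycloidal, h = -6) is passed completely: s = 26.0000 + (-6) = 20.0000
θ = 254.4° falls in segment 3 (158.6° to 360°, simple-harmonic, h = -20): β = 254.4 − 158.6 = 95.8°, B = 201.4°; Δs = -20/2·(1 − cos(π·0.4757)) = -9.2364; s = 20.0000 − 9.2364 = 10.7636
velocity in seg [158.6°–360°] (simple-harmonic), θ in radians: β = 95.8° = 1.6720 rad, B = 201.4° = 3.5151 rad; ds/dθ = (πh/(2B)) sin(πβ/B) = (π·(-20)/(2·3.5151)) sin(π·0.4757) = -8.911344 mm/rad

s = 10.7636, ds/dθ = -8.9113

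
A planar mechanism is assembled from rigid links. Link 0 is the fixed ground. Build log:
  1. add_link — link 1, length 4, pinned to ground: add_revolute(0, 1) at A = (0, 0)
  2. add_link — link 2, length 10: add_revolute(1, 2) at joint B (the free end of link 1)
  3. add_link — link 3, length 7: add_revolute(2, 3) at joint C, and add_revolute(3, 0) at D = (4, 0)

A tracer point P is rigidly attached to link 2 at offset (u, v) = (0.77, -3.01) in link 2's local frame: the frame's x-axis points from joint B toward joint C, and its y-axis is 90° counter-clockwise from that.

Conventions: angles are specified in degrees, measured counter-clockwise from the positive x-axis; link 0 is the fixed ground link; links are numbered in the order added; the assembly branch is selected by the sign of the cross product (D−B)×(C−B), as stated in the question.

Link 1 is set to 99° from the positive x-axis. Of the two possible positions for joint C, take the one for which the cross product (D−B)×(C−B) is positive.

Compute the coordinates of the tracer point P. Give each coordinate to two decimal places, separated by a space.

A=(0,0), D=(4.00,0)
B = A + 4.00·(cos99°, sin99°) = (-0.6257, 3.9508)
|BD| = 6.0832
circle(B,10.00) ∩ circle(D,7.00): a=7.2335, h=6.9049
  candidates: C₊=(9.3590,4.5035) cross=42.004; C₋=(0.3903,-5.9975) cross=-42.004
  branch + wants cross > 0 → take C=(9.3590,4.5035) (cross=42.004)
ex = (C−B)/|BC| = (0.9985,0.0553); ey = (-0.0553,0.9985)
P = B + 0.77·ex + -3.01·ey = (0.3095,0.9879)

0.31 0.99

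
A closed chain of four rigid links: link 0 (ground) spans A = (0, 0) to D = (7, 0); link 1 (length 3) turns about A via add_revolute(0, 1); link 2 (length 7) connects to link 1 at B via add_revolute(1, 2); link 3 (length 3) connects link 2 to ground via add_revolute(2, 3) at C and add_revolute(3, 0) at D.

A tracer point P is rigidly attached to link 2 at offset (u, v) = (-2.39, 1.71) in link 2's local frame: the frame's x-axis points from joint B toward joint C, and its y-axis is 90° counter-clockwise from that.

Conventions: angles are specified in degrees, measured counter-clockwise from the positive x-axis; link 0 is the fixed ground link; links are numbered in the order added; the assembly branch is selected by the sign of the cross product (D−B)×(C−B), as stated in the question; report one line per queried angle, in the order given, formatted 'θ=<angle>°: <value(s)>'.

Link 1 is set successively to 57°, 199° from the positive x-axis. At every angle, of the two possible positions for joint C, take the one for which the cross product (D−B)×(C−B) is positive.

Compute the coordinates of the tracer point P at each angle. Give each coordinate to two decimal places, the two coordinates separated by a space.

A=(0,0), D=(7.00,0)
θ=57°: B = A + 3.00·(cos57°, sin57°) = (1.6339, 2.5160)
θ=57°: |BD| = 5.9266
θ=57°: circle(B,7.00) ∩ circle(D,3.00): a=6.3379, h=2.9717
θ=57°:   candidates: C₊=(8.6339,2.5160) cross=17.612; C₋=(6.1108,-2.8652) cross=-17.612
θ=57°:   branch + wants cross > 0 → take C=(8.6339,2.5160) (cross=17.612)
θ=57°: ex = (C−B)/|BC| = (1.0000,0.0000); ey = (-0.0000,1.0000)
θ=57°: P = B + -2.39·ex + 1.71·ey = (-0.7561,4.2260)
θ=199°: B = A + 3.00·(cos199°, sin199°) = (-2.8366, -0.9767)
θ=199°: |BD| = 9.8849
θ=199°: circle(B,7.00) ∩ circle(D,3.00): a=6.9657, h=0.6917
θ=199°:   candidates: C₊=(4.0268,0.3998) cross=6.837; C₋=(4.1634,-0.9767) cross=-6.837
θ=199°:   branch + wants cross > 0 → take C=(4.0268,0.3998) (cross=6.837)
θ=199°: ex = (C−B)/|BC| = (0.9805,0.1966); ey = (-0.1966,0.9805)
θ=199°: P = B + -2.39·ex + 1.71·ey = (-5.5162,0.2299)

θ=57°: -0.76 4.23
θ=199°: -5.52 0.23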